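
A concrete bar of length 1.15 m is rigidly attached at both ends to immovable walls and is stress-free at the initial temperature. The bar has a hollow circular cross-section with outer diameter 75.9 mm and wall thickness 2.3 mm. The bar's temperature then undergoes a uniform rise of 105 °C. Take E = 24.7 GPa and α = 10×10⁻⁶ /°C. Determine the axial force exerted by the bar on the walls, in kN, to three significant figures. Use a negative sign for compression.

-13.8 kN

Free thermal expansion αLΔT = 10e-6 · 1150 · 105 = 1.208 mm.
The walls impose strain ε = −(1.208)/1150 = -1.0500e-03; σ = Eε = 24700 · -1.0500e-03 = -25.93 MPa.
Wall reaction R = σ·A = -25.93·531.8 = -13790 N = -13.79 kN.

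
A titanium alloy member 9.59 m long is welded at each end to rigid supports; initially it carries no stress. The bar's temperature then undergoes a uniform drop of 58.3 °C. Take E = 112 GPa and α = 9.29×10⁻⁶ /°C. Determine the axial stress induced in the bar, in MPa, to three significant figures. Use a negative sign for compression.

60.7 MPa

Free thermal expansion αLΔT = 9.29e-6 · 9590 · -58.3 = -5.194 mm.
The walls impose strain ε = −(-5.194)/9590 = 5.4161e-04; σ = Eε = 112000 · 5.4161e-04 = 60.66 MPa.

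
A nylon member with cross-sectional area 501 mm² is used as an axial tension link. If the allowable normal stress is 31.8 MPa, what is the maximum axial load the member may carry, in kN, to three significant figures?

15.9 kN

P_max = σ_allow · A = 31.8 · 501 = 15930 N = 15.93 kN.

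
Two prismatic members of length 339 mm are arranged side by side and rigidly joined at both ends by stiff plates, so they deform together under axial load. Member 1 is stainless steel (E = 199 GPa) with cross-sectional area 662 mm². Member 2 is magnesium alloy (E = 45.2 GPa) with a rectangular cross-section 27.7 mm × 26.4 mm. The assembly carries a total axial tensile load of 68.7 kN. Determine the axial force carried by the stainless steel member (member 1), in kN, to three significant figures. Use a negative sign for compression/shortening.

A_2 = 731.3 mm².
Equal strain + equilibrium ⇒ each member carries load in proportion to AE: A₁E₁ = 131700000 N, A₂E₂ = 33050000 N, ΣAE = 164800000 N.
F₁ = P·A₁E₁/ΣAE = 68700·131700000/164800000 = 54920 N.

54.9 kN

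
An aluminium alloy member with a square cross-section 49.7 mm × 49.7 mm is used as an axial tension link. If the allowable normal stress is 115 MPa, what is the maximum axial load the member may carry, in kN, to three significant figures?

284 kN

A = 2470 mm².
P_max = σ_allow · A = 115 · 2470 = 284100 N = 284.1 kN.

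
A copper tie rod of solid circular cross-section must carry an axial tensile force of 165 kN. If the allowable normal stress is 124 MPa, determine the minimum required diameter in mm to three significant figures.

41.2 mm

Required area A ≥ P/σ_allow = 165000/124 = 1331 mm².
For a solid circular section, d ≥ √(4A/π) = 41.16 mm.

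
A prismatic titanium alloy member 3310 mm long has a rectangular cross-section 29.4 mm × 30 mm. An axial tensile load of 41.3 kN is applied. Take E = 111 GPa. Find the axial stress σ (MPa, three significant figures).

46.8 MPa

A = 882 mm².
σ = N/A = 41300/882 = 46.83 MPa.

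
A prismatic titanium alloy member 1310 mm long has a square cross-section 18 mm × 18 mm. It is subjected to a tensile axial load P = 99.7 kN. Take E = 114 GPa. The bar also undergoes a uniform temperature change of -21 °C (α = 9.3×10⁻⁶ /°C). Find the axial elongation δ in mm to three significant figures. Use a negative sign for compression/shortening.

3.28 mm

A = 324 mm².
δ_mech = NL/(AE) = 99700·1310/(324·114000) = 3.536 mm.
δ_thermal = αLΔT = 9.3e-6·1310·-21 = -0.2558 mm.
δ = δ_mech + δ_thermal = 3.28 mm.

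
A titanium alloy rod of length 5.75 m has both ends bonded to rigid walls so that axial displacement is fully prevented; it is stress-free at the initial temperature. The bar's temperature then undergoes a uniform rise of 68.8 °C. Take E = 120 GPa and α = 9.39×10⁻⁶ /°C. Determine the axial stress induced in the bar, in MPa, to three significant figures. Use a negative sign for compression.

Free thermal expansion αLΔT = 9.39e-6 · 5750 · 68.8 = 3.715 mm.
The walls impose strain ε = −(3.715)/5750 = -6.4603e-04; σ = Eε = 120000 · -6.4603e-04 = -77.52 MPa.

-77.5 MPa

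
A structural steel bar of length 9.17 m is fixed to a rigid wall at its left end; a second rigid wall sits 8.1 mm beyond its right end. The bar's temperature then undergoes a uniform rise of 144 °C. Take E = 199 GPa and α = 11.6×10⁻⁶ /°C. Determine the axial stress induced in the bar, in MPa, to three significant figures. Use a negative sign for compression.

Free thermal expansion αLΔT = 11.6e-6 · 9170 · 144 = 15.32 mm.
The walls engage after the gap closes; constrained expansion = 15.32 − 8.1 = 7.218 mm.
The walls impose strain ε = −(7.218)/9170 = -7.8708e-04; σ = Eε = 199000 · -7.8708e-04 = -156.6 MPa.

-157 MPa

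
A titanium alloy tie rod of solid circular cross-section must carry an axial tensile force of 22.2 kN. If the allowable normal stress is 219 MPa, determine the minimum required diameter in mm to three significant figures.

Required area A ≥ P/σ_allow = 22200/219 = 101.4 mm².
For a solid circular section, d ≥ √(4A/π) = 11.36 mm.

11.4 mm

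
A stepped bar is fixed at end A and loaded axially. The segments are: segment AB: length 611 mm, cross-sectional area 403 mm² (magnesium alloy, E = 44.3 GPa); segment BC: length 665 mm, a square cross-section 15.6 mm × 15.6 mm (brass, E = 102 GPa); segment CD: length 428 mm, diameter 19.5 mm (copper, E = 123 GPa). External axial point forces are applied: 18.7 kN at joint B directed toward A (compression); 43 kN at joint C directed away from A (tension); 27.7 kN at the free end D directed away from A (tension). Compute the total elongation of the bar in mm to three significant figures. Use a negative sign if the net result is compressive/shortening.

4.00 mm

Internal axial forces (sectioning from the free end, tension +): N_CD = 27.7 kN, N_BC = 70.7 kN, N_AB = 52 kN.
A_BC = 243.4 mm².
A_CD = 298.6 mm².
δ_AB = 52000·611/(403·44300) = 1.78 mm
δ_BC = 70700·665/(243.4·102000) = 1.894 mm
δ_CD = 27700·428/(298.6·123000) = 0.3227 mm
δ = Σδ_i = 3.996 mm.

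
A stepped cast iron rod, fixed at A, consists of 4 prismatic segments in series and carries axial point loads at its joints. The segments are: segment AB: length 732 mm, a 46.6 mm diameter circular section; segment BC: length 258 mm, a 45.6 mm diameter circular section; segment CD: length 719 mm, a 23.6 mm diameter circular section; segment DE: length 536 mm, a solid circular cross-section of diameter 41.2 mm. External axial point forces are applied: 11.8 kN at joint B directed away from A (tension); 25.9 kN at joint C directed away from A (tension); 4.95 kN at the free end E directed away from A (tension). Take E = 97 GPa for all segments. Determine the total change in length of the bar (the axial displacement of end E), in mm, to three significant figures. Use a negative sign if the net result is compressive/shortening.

Internal axial forces (sectioning from the free end, tension +): N_DE = 4.95 kN, N_CD = 4.95 kN, N_BC = 30.85 kN, N_AB = 42.65 kN.
A_AB = 1706 mm².
A_BC = 1633 mm².
A_CD = 437.4 mm².
A_DE = 1333 mm².
δ_AB = 42650·732/(1706·97000) = 0.1887 mm
δ_BC = 30850·258/(1633·97000) = 0.05024 mm
δ_CD = 4950·719/(437.4·97000) = 0.08388 mm
δ_DE = 4950·536/(1333·97000) = 0.02052 mm
δ = Σδ_i = 0.3433 mm.

0.343 mm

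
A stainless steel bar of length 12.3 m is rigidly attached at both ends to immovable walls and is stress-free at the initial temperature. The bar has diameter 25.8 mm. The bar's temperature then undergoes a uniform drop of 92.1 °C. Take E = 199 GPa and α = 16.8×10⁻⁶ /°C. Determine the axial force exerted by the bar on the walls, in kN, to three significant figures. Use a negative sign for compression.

161 kN

Free thermal expansion αLΔT = 16.8e-6 · 12300 · -92.1 = -19.03 mm.
The walls impose strain ε = −(-19.03)/12300 = 1.5473e-03; σ = Eε = 199000 · 1.5473e-03 = 307.9 MPa.
Wall reaction R = σ·A = 307.9·522.8 = 161000 N = 161 kN.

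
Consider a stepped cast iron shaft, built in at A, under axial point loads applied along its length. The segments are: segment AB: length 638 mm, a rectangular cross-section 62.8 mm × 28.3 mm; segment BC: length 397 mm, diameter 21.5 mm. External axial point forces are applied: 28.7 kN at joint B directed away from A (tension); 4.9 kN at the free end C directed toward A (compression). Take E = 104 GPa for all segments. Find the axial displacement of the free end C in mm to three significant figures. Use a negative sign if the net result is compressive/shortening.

0.0306 mm

Internal axial forces (sectioning from the free end, tension +): N_BC = -4.9 kN, N_AB = 23.8 kN.
A_AB = 1777 mm².
A_BC = 363.1 mm².
δ_AB = 23800·638/(1777·104000) = 0.08215 mm
δ_BC = -4900·397/(363.1·104000) = -0.05152 mm
δ = Σδ_i = 0.03063 mm.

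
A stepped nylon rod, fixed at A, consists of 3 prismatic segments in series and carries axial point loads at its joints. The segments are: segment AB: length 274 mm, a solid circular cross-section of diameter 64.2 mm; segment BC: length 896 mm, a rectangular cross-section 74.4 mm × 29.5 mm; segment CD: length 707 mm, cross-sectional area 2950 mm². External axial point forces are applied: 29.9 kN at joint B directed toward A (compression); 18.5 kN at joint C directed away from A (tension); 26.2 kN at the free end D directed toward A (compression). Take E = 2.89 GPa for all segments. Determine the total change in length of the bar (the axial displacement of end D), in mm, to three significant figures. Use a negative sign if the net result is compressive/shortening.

Internal axial forces (sectioning from the free end, tension +): N_CD = -26.2 kN, N_BC = -7.7 kN, N_AB = -37.6 kN.
A_AB = 3237 mm².
A_BC = 2195 mm².
δ_AB = -37600·274/(3237·2890) = -1.101 mm
δ_BC = -7700·896/(2195·2890) = -1.088 mm
δ_CD = -26200·707/(2950·2890) = -2.173 mm
δ = Σδ_i = -4.362 mm.

-4.36 mm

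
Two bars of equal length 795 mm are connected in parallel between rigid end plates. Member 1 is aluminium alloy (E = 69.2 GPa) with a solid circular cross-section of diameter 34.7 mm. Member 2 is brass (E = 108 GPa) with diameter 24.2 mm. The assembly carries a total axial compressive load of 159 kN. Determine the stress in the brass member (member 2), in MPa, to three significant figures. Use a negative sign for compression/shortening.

-149 MPa

A_1 = 945.7 mm².
A_2 = 460 mm².
Equal strain + equilibrium ⇒ each member carries load in proportion to AE: A₁E₁ = 65440000 N, A₂E₂ = 49680000 N, ΣAE = 115100000 N.
σ₂ = P·E₂/ΣAE = -159000·108000/115100000 = -149.2 MPa.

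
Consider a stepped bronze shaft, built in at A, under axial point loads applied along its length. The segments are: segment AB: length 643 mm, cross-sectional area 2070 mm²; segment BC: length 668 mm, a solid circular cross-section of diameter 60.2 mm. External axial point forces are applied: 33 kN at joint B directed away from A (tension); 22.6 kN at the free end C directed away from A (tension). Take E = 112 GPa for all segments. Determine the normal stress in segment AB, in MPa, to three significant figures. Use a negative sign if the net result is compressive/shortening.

Internal axial forces (sectioning from the free end, tension +): N_BC = 22.6 kN, N_AB = 55.6 kN.
σ_AB = N_AB/A_AB = 55600/2070 = 26.86 MPa.

26.9 MPa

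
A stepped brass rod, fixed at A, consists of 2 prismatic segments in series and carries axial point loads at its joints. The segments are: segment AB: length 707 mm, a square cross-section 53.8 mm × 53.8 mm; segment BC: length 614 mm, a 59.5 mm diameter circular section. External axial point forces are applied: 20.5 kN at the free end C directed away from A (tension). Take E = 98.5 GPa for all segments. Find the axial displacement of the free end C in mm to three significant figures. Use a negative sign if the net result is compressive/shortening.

0.0968 mm

Internal axial forces (sectioning from the free end, tension +): N_BC = 20.5 kN, N_AB = 20.5 kN.
A_AB = 2894 mm².
A_BC = 2781 mm².
δ_AB = 20500·707/(2894·98500) = 0.05084 mm
δ_BC = 20500·614/(2781·98500) = 0.04596 mm
δ = Σδ_i = 0.09679 mm.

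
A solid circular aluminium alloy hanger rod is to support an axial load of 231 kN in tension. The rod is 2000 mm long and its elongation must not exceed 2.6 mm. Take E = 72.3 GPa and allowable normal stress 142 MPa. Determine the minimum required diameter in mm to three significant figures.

55.9 mm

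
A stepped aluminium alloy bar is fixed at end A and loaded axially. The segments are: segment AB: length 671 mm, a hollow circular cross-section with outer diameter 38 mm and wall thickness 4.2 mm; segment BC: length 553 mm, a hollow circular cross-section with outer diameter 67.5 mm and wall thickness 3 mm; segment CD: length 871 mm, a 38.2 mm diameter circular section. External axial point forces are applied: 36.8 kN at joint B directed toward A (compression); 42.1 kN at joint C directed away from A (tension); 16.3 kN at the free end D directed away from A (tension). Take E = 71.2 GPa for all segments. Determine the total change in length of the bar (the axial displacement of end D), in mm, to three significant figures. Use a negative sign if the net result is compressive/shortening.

1.38 mm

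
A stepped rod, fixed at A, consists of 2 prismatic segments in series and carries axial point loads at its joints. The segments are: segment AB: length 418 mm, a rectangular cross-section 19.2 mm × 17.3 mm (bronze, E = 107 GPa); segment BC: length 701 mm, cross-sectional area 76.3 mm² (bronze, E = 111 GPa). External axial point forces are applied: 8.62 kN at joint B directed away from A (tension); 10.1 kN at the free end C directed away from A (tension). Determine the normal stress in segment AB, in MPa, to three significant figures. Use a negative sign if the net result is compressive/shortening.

56.4 MPa

Internal axial forces (sectioning from the free end, tension +): N_BC = 10.1 kN, N_AB = 18.72 kN.
A_AB = 332.2 mm².
σ_AB = N_AB/A_AB = 18720/332.2 = 56.36 MPa.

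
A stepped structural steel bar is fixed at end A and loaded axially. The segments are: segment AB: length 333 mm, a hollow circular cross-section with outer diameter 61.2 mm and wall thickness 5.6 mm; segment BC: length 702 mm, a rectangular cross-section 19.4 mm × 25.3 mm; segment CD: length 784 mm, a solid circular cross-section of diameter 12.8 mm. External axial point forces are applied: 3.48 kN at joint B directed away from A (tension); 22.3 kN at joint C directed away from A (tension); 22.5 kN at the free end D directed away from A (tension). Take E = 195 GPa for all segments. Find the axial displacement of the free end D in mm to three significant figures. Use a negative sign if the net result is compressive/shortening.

1.12 mm

Internal axial forces (sectioning from the free end, tension +): N_CD = 22.5 kN, N_BC = 44.8 kN, N_AB = 48.28 kN.
A_AB = 978.2 mm².
A_BC = 490.8 mm².
A_CD = 128.7 mm².
δ_AB = 48280·333/(978.2·195000) = 0.08429 mm
δ_BC = 44800·702/(490.8·195000) = 0.3286 mm
δ_CD = 22500·784/(128.7·195000) = 0.703 mm
δ = Σδ_i = 1.116 mm.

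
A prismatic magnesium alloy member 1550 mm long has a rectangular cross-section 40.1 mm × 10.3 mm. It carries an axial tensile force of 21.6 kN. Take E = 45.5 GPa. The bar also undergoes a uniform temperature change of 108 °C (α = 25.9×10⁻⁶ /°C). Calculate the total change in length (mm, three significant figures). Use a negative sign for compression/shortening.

A = 413 mm².
δ_mech = NL/(AE) = 21600·1550/(413·45500) = 1.782 mm.
δ_thermal = αLΔT = 25.9e-6·1550·108 = 4.336 mm.
δ = δ_mech + δ_thermal = 6.117 mm.

6.12 mm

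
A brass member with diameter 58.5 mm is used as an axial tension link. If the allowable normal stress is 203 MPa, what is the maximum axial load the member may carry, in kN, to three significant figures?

A = 2688 mm².
P_max = σ_allow · A = 203 · 2688 = 545600 N = 545.6 kN.

546 kN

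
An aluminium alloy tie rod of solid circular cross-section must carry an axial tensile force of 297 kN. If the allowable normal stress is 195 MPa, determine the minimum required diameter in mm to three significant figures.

Required area A ≥ P/σ_allow = 297000/195 = 1523 mm².
For a solid circular section, d ≥ √(4A/π) = 44.04 mm.

44.0 mm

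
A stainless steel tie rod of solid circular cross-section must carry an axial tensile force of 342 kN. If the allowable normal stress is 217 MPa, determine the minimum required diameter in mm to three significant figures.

Required area A ≥ P/σ_allow = 342000/217 = 1576 mm².
For a solid circular section, d ≥ √(4A/π) = 44.8 mm.

44.8 mm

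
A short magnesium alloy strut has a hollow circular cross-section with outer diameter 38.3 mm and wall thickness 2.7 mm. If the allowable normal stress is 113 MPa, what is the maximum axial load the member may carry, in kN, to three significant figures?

34.1 kN

A = 302 mm².
P_max = σ_allow · A = 113 · 302 = 34120 N = 34.12 kN.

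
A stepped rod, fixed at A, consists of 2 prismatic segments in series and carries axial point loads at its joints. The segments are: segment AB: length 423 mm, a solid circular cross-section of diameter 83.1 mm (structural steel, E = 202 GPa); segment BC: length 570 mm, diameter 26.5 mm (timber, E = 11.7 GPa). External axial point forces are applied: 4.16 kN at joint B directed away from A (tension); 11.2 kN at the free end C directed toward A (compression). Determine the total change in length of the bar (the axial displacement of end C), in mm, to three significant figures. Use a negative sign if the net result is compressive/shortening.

Internal axial forces (sectioning from the free end, tension +): N_BC = -11.2 kN, N_AB = -7.04 kN.
A_AB = 5424 mm².
A_BC = 551.5 mm².
δ_AB = -7040·423/(5424·202000) = -0.002718 mm
δ_BC = -11200·570/(551.5·11700) = -0.9893 mm
δ = Σδ_i = -0.992 mm.

-0.992 mm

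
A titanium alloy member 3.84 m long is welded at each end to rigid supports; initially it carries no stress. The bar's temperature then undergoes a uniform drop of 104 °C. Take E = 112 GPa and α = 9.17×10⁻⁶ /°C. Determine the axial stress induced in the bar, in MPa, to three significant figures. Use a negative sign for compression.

107 MPa

Free thermal expansion αLΔT = 9.17e-6 · 3840 · -104 = -3.662 mm.
The walls impose strain ε = −(-3.662)/3840 = 9.5368e-04; σ = Eε = 112000 · 9.5368e-04 = 106.8 MPa.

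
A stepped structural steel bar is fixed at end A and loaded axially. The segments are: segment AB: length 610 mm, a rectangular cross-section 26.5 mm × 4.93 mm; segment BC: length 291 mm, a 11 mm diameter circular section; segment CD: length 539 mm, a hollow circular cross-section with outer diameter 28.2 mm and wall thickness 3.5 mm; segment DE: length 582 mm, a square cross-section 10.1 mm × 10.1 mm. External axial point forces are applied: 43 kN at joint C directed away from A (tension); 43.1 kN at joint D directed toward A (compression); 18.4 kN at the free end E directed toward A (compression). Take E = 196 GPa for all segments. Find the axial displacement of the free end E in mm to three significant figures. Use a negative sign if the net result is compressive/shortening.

Internal axial forces (sectioning from the free end, tension +): N_DE = -18.4 kN, N_CD = -61.5 kN, N_BC = -18.5 kN, N_AB = -18.5 kN.
A_AB = 130.6 mm².
A_BC = 95.03 mm².
A_CD = 271.6 mm².
A_DE = 102 mm².
δ_AB = -18500·610/(130.6·196000) = -0.4407 mm
δ_BC = -18500·291/(95.03·196000) = -0.289 mm
δ_CD = -61500·539/(271.6·196000) = -0.6227 mm
δ_DE = -18400·582/(102·196000) = -0.5356 mm
δ = Σδ_i = -1.888 mm.

-1.89 mm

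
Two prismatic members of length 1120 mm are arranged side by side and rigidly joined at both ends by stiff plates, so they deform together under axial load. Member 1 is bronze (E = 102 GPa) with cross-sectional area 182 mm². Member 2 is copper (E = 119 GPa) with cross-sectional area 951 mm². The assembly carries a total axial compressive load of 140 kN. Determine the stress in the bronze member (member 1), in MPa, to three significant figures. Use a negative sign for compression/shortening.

-108 MPa

Equal strain + equilibrium ⇒ each member carries load in proportion to AE: A₁E₁ = 18560000 N, A₂E₂ = 113200000 N, ΣAE = 131700000 N.
σ₁ = P·E₁/ΣAE = -140000·102000/131700000 = -108.4 MPa.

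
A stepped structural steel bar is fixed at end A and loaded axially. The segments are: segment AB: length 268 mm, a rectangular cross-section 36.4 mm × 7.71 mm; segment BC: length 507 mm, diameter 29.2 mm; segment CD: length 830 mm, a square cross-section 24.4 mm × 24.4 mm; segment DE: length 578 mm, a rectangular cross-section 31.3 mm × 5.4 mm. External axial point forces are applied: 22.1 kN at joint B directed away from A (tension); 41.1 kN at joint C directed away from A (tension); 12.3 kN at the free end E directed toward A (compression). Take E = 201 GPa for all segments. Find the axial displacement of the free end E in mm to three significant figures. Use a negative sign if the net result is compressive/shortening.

Internal axial forces (sectioning from the free end, tension +): N_DE = -12.3 kN, N_CD = -12.3 kN, N_BC = 28.8 kN, N_AB = 50.9 kN.
A_AB = 280.6 mm².
A_BC = 669.7 mm².
A_CD = 595.4 mm².
A_DE = 169 mm².
δ_AB = 50900·268/(280.6·201000) = 0.2418 mm
δ_BC = 28800·507/(669.7·201000) = 0.1085 mm
δ_CD = -12300·830/(595.4·201000) = -0.08531 mm
δ_DE = -12300·578/(169·201000) = -0.2093 mm
δ = Σδ_i = 0.05573 mm.

0.0557 mm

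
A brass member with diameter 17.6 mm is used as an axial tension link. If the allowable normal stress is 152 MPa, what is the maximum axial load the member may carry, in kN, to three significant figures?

37.0 kN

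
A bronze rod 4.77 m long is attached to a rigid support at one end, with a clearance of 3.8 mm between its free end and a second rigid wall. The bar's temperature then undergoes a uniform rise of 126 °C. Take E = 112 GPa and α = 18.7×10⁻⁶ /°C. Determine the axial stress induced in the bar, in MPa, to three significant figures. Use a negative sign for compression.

-175 MPa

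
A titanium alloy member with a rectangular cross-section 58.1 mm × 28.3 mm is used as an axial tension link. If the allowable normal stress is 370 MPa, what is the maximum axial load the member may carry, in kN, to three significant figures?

608 kN

A = 1644 mm².
P_max = σ_allow · A = 370 · 1644 = 608400 N = 608.4 kN.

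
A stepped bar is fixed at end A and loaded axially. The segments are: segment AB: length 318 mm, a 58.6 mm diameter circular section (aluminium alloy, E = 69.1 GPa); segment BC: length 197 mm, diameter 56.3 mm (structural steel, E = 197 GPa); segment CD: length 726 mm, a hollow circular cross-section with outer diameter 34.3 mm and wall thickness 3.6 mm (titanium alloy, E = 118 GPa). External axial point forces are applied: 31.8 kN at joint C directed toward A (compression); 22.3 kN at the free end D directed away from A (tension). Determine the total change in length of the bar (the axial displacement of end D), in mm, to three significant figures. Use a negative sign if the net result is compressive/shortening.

0.375 mm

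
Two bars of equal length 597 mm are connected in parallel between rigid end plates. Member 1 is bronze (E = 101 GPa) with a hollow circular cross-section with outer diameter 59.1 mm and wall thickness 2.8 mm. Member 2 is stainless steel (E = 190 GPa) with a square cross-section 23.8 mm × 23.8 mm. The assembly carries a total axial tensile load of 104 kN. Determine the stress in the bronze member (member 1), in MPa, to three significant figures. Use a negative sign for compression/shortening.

A_1 = 495.2 mm².
A_2 = 566.4 mm².
Equal strain + equilibrium ⇒ each member carries load in proportion to AE: A₁E₁ = 50020000 N, A₂E₂ = 107600000 N, ΣAE = 157600000 N.
σ₁ = P·E₁/ΣAE = 104000·101000/157600000 = 66.63 MPa.

66.6 MPa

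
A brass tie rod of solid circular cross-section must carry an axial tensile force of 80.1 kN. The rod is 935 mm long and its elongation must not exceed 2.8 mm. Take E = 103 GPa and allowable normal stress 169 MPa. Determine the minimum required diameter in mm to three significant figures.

Required area A ≥ P/σ_allow = 80100/169 = 474 mm².
For a solid circular section, d ≥ √(4A/π) = 24.57 mm.
Elongation limit: A ≥ PL/(Eδ_allow) = 80100·935/(103000·2.8) = 259.7 mm² ⇒ d ≥ 18.18 mm.
The stress limit governs.

24.6 mm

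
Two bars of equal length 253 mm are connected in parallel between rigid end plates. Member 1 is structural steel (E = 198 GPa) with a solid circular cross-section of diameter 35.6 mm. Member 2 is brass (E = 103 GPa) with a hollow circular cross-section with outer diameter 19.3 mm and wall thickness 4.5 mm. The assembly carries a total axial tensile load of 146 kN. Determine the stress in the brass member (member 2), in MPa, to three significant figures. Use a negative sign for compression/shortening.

A_1 = 995.4 mm².
A_2 = 209.2 mm².
Equal strain + equilibrium ⇒ each member carries load in proportion to AE: A₁E₁ = 197100000 N, A₂E₂ = 21550000 N, ΣAE = 218600000 N.
σ₂ = P·E₂/ΣAE = 146000·103000/218600000 = 68.78 MPa.

68.8 MPa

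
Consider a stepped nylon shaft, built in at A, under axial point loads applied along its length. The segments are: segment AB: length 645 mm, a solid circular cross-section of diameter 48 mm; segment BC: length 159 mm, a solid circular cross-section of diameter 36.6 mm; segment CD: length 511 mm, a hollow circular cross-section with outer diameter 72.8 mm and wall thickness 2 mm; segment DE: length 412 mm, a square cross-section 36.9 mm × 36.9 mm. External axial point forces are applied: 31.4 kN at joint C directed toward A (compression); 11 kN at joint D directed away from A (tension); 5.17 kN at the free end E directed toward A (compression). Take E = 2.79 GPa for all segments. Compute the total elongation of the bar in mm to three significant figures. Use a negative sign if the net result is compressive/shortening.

-2.81 mm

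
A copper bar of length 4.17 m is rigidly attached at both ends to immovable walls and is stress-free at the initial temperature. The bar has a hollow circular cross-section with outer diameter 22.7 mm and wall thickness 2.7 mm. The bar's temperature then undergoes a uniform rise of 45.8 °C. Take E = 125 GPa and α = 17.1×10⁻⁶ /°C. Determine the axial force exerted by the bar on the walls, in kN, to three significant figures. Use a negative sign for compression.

Free thermal expansion αLΔT = 17.1e-6 · 4170 · 45.8 = 3.266 mm.
The walls impose strain ε = −(3.266)/4170 = -7.8318e-04; σ = Eε = 125000 · -7.8318e-04 = -97.9 MPa.
Wall reaction R = σ·A = -97.9·169.6 = -16610 N = -16.61 kN.

-16.6 kN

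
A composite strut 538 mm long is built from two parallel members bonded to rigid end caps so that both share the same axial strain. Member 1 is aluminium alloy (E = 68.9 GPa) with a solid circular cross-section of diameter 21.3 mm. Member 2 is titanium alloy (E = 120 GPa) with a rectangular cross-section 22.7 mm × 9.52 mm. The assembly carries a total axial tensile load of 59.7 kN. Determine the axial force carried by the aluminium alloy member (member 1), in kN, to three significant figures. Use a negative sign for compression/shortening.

A_1 = 356.3 mm².
A_2 = 216.1 mm².
Equal strain + equilibrium ⇒ each member carries load in proportion to AE: A₁E₁ = 24550000 N, A₂E₂ = 25930000 N, ΣAE = 50480000 N.
F₁ = P·A₁E₁/ΣAE = 59700·24550000/50480000 = 29030 N.

29.0 kN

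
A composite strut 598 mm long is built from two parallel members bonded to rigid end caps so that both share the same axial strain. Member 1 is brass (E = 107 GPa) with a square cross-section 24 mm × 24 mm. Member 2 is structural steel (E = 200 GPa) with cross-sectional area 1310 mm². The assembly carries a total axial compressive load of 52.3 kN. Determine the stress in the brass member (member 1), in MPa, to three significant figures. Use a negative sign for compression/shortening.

A_1 = 576 mm².
Equal strain + equilibrium ⇒ each member carries load in proportion to AE: A₁E₁ = 61630000 N, A₂E₂ = 262000000 N, ΣAE = 323600000 N.
σ₁ = P·E₁/ΣAE = -52300·107000/323600000 = -17.29 MPa.

-17.3 MPa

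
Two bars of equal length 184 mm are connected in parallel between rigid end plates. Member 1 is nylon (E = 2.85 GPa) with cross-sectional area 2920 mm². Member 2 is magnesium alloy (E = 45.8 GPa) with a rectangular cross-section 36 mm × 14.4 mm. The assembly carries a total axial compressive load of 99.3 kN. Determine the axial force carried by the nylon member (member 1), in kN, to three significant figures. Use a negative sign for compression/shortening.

A_2 = 518.4 mm².
Equal strain + equilibrium ⇒ each member carries load in proportion to AE: A₁E₁ = 8322000 N, A₂E₂ = 23740000 N, ΣAE = 32060000 N.
F₁ = P·A₁E₁/ΣAE = -99300·8322000/32060000 = -25770 N.

-25.8 kN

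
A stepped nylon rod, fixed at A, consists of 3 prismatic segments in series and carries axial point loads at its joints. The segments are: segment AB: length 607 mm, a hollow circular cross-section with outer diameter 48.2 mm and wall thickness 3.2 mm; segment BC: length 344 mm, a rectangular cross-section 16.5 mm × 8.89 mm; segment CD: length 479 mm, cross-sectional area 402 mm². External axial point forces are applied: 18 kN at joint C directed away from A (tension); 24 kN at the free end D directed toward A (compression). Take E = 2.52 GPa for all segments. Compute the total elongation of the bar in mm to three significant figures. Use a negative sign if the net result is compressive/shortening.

-20.1 mm

Internal axial forces (sectioning from the free end, tension +): N_CD = -24 kN, N_BC = -6 kN, N_AB = -6 kN.
A_AB = 452.4 mm².
A_BC = 146.7 mm².
δ_AB = -6000·607/(452.4·2520) = -3.195 mm
δ_BC = -6000·344/(146.7·2520) = -5.584 mm
δ_CD = -24000·479/(402·2520) = -11.35 mm
δ = Σδ_i = -20.13 mm.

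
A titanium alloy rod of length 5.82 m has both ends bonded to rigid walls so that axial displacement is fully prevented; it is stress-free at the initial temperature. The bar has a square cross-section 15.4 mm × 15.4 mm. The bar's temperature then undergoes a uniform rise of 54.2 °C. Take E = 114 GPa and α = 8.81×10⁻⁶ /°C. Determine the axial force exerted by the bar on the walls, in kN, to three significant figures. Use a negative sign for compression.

Free thermal expansion αLΔT = 8.81e-6 · 5820 · 54.2 = 2.779 mm.
The walls impose strain ε = −(2.779)/5820 = -4.7750e-04; σ = Eε = 114000 · -4.7750e-04 = -54.44 MPa.
Wall reaction R = σ·A = -54.44·237.2 = -12910 N = -12.91 kN.

-12.9 kN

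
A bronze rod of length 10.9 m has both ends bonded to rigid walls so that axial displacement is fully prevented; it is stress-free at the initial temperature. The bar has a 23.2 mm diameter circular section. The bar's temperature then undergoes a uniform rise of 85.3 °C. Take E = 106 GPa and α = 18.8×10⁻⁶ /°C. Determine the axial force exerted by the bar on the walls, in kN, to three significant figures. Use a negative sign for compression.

Free thermal expansion αLΔT = 18.8e-6 · 10900 · 85.3 = 17.48 mm.
The walls impose strain ε = −(17.48)/10900 = -1.6036e-03; σ = Eε = 106000 · -1.6036e-03 = -170 MPa.
Wall reaction R = σ·A = -170·422.7 = -71860 N = -71.86 kN.

-71.9 kN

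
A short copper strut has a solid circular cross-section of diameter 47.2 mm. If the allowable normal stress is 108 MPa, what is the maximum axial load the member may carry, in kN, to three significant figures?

189 kN

A = 1750 mm².
P_max = σ_allow · A = 108 · 1750 = 189000 N = 189 kN.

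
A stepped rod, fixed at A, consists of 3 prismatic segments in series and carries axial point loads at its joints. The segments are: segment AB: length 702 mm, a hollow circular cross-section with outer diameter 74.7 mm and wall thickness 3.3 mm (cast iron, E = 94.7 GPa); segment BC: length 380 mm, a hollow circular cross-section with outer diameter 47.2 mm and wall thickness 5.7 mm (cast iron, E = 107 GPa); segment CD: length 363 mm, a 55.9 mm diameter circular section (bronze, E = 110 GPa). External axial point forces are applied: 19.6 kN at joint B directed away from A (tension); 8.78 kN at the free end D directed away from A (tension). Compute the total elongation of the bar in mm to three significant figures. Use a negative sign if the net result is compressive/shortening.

0.338 mm

Internal axial forces (sectioning from the free end, tension +): N_CD = 8.78 kN, N_BC = 8.78 kN, N_AB = 28.38 kN.
A_AB = 740.2 mm².
A_BC = 743.1 mm².
A_CD = 2454 mm².
δ_AB = 28380·702/(740.2·94700) = 0.2842 mm
δ_BC = 8780·380/(743.1·107000) = 0.04196 mm
δ_CD = 8780·363/(2454·110000) = 0.01181 mm
δ = Σδ_i = 0.338 mm.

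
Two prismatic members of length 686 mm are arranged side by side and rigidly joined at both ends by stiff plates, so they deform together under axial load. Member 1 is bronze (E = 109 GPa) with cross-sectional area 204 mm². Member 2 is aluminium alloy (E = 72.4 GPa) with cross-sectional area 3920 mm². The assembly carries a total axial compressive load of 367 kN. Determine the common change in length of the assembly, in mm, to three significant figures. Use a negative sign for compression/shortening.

-0.823 mm

Equal strain + equilibrium ⇒ each member carries load in proportion to AE: A₁E₁ = 22240000 N, A₂E₂ = 283800000 N, ΣAE = 306000000 N.
δ = PL/ΣAE = -367000·686/306000000 = -0.8226 mm.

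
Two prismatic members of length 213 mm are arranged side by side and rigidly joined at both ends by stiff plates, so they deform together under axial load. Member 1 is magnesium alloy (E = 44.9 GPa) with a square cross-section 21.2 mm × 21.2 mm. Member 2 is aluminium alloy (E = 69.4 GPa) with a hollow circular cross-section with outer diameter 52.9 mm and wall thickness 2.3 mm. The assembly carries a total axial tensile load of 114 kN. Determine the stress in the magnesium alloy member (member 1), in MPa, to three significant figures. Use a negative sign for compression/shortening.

A_1 = 449.4 mm².
A_2 = 365.6 mm².
Equal strain + equilibrium ⇒ each member carries load in proportion to AE: A₁E₁ = 20180000 N, A₂E₂ = 25370000 N, ΣAE = 45550000 N.
σ₁ = P·E₁/ΣAE = 114000·44900/45550000 = 112.4 MPa.

112 MPa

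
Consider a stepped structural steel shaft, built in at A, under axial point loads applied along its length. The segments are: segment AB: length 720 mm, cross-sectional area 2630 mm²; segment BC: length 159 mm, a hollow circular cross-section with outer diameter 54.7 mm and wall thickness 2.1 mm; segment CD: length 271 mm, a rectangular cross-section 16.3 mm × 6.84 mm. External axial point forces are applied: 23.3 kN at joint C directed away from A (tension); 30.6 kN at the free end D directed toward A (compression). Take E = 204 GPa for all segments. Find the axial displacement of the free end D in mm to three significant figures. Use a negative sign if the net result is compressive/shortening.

-0.391 mm

Internal axial forces (sectioning from the free end, tension +): N_CD = -30.6 kN, N_BC = -7.3 kN, N_AB = -7.3 kN.
A_BC = 347 mm².
A_CD = 111.5 mm².
δ_AB = -7300·720/(2630·204000) = -0.009796 mm
δ_BC = -7300·159/(347·204000) = -0.0164 mm
δ_CD = -30600·271/(111.5·204000) = -0.3646 mm
δ = Σδ_i = -0.3908 mm.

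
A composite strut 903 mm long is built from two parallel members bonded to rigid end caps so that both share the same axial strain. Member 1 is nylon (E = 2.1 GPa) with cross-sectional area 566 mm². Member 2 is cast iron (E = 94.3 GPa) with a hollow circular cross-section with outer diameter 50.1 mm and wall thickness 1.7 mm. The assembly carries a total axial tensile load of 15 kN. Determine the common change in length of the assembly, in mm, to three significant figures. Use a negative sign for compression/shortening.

0.530 mm

A_2 = 258.5 mm².
Equal strain + equilibrium ⇒ each member carries load in proportion to AE: A₁E₁ = 1189000 N, A₂E₂ = 24380000 N, ΣAE = 25560000 N.
δ = PL/ΣAE = 15000·903/25560000 = 0.5298 mm.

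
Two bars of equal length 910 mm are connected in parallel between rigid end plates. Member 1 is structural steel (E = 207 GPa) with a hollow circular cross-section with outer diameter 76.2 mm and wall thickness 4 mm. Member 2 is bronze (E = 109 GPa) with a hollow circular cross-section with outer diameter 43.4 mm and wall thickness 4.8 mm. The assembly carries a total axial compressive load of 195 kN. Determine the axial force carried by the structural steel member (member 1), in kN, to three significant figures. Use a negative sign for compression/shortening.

-146 kN

A_1 = 907.3 mm².
A_2 = 582.1 mm².
Equal strain + equilibrium ⇒ each member carries load in proportion to AE: A₁E₁ = 187800000 N, A₂E₂ = 63450000 N, ΣAE = 251300000 N.
F₁ = P·A₁E₁/ΣAE = -195000·187800000/251300000 = -145800 N.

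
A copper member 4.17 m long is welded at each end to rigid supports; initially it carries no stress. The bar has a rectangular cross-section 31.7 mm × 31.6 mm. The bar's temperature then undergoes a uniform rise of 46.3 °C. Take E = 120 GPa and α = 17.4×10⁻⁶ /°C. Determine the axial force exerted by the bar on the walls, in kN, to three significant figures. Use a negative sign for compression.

-96.8 kN

Free thermal expansion αLΔT = 17.4e-6 · 4170 · 46.3 = 3.359 mm.
The walls impose strain ε = −(3.359)/4170 = -8.0562e-04; σ = Eε = 120000 · -8.0562e-04 = -96.67 MPa.
Wall reaction R = σ·A = -96.67·1002 = -96840 N = -96.84 kN.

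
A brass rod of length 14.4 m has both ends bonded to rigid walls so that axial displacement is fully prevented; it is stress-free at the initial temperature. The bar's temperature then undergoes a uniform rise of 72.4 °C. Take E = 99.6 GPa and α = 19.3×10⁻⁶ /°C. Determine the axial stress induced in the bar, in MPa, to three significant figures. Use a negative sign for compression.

-139 MPa

Free thermal expansion αLΔT = 19.3e-6 · 14400 · 72.4 = 20.12 mm.
The walls impose strain ε = −(20.12)/14400 = -1.3973e-03; σ = Eε = 99600 · -1.3973e-03 = -139.2 MPa.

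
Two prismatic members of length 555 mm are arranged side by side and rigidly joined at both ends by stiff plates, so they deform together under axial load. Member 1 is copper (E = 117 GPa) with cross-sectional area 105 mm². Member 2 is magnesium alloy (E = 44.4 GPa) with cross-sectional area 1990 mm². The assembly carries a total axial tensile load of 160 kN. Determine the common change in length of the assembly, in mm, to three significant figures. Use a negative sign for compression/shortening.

Equal strain + equilibrium ⇒ each member carries load in proportion to AE: A₁E₁ = 12280000 N, A₂E₂ = 88360000 N, ΣAE = 100600000 N.
δ = PL/ΣAE = 160000·555/100600000 = 0.8823 mm.

0.882 mm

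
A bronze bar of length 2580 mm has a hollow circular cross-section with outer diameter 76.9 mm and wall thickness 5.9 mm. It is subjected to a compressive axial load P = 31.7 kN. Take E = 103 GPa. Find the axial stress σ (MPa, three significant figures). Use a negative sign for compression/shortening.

A = 1316 mm².
σ = N/A = -31700/1316 = -24.09 MPa.

-24.1 MPa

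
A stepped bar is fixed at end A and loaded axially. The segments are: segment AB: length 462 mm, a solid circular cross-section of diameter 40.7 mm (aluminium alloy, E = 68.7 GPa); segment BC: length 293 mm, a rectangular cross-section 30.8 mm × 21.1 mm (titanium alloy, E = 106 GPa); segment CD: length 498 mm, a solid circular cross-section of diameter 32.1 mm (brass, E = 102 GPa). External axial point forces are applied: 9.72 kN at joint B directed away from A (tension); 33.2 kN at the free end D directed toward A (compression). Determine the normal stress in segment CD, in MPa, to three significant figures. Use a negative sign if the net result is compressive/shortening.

Internal axial forces (sectioning from the free end, tension +): N_CD = -33.2 kN, N_BC = -33.2 kN, N_AB = -23.48 kN.
A_CD = 809.3 mm².
σ_CD = N_CD/A_CD = -33200/809.3 = -41.02 MPa.

-41.0 MPa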